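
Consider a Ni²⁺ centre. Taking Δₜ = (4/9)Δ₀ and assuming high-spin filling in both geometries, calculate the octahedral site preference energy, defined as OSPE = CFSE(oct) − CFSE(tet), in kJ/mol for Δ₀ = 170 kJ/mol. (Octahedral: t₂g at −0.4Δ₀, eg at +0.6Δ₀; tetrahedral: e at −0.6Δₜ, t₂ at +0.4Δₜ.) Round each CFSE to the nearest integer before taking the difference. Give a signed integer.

-144

Ni²⁺: group 10, so d-count = 10 − 2 = 8.
Octahedral (high-spin): t2g^6 e_g^2, CFSE = 6(−0.4) + 2(+0.6) = -1.2Δ₀ = -1.2 × 170 = -204 kJ/mol.
In a tetrahedral site the filling is e^4 t2^4: CFSE(tet) = -0.8Δₜ = -0.8 × (4/9)(170) = -60 kJ/mol.
OSPE = CFSE(oct) − CFSE(tet) = -204 − (-60) = -144 kJ/mol.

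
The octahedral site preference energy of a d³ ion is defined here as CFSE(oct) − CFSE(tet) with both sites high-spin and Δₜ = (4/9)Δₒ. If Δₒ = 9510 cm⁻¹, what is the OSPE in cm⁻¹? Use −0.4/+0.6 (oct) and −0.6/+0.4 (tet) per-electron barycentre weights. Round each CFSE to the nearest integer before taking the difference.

Octahedral (high-spin): t₂g³ eg⁰, CFSE = 3(−0.4) + 0(+0.6) = -1.2Δₒ = -1.2 × 9510 = -11412 cm⁻¹.
Tetrahedral e² t₂¹ gives -0.8Δₜ = -0.8 × (4/9) × 9510 = -3381 cm⁻¹.
OSPE = CFSE(oct) − CFSE(tet) = -11412 − (-3381) = -8031 cm⁻¹.

-8031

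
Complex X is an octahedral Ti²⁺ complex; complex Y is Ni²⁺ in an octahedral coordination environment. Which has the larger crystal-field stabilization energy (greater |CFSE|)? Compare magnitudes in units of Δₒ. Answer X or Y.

Y

X: Group 4 minus oxidation state +2 gives a d² configuration for Ti²⁺; For octahedral d² the high- and low-spin configurations coincide; t₂g² eg⁰, CFSE = -0.8Δₒ.
Y: Group 10 minus oxidation state +2 gives a d⁸ configuration for Ni²⁺; t₂g⁶ eg², CFSE = -1.2Δₒ.
So Y has the larger |CFSE|.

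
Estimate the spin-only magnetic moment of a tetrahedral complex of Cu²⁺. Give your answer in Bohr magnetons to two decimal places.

1.73 Bohr magnetons

Group 11 minus oxidation state +2 gives a d⁹ configuration for Cu²⁺.
Tetrahedral fields are weak (Δₜ ≈ 4/9 Δₒ), so electrons fill high-spin.
Configuration: e⁴ t₂⁵ → 1 unpaired electron.
μ(spin-only) = √[1(1+2)] = √3 ≈ 1.73 Bohr magnetons.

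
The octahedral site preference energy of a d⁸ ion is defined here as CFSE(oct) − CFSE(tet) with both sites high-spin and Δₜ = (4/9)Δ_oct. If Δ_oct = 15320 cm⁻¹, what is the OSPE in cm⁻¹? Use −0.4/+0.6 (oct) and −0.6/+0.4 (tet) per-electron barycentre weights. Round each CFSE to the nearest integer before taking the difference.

-12937

In an octahedral site d⁸ (HS) is t2g^6 e_g^2, giving CFSE(oct) = -1.2Δ_oct = -18384 cm⁻¹.
Tetrahedral: e^4 t2^4, CFSE = 4(−0.6) + 4(+0.4) = -0.8Δₜ = -0.8 × (4/9) × 15320 = -5447 cm⁻¹.
OSPE = CFSE(oct) − CFSE(tet) = -18384 − (-5447) = -12937 cm⁻¹.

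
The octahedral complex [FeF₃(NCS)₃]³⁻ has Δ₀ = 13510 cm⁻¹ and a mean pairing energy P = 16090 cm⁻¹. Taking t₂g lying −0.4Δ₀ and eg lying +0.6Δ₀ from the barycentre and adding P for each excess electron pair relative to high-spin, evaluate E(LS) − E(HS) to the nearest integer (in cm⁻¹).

5160

Ligand charges: 3×(-1) from F⁻ and 3×(-1) from NCS⁻ sum to -6; with overall charge -3, Fe is +3.
Fe³⁺: group 8, so d-count = 8 − 3 = 5.
High-spin: t₂g³ eg², CFSE = 0.0Δ₀ = 0 cm⁻¹.
Low-spin t₂g⁵ eg⁰ gives -2.0Δ₀ = -27020 cm⁻¹, but forming 2 extra pairs costs 2P = 32180 cm⁻¹, so E(LS) = -27020 + 32180 = 5160 cm⁻¹.
E(LS) − E(HS) = 5160 − (0) = 5160 cm⁻¹.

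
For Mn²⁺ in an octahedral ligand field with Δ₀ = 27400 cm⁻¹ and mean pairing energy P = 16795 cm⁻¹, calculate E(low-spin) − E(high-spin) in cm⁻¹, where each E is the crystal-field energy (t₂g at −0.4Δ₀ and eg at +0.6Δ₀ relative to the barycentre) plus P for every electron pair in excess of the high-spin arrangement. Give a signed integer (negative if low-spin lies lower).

Mn is in group 7, so Mn²⁺ is d⁵ (7 − 2 = 5).
In the high-spin limit (t₂g³ eg²) the orbital term is 0.0Δ₀ = 0 cm⁻¹, with no excess pairing.
Low-spin: t₂g⁵ eg⁰, orbital CFSE = -2.0Δ₀ = -54800 cm⁻¹; plus 2 excess pairs × P = +33590 cm⁻¹; total -21210 cm⁻¹.
The difference is -21210 − (0) = -21210 cm⁻¹, so low-spin lies lower.

-21210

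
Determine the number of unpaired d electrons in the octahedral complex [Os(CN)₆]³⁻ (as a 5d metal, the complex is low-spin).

Each CN⁻ contributes -1; 6 × (-1) = -6. With overall charge -3, Os is in the +3 oxidation state.
Os³⁺: group 8, so d-count = 8 − 3 = 5.
Configuration: t2g^5 e_g^0, giving 1 unpaired electron.

1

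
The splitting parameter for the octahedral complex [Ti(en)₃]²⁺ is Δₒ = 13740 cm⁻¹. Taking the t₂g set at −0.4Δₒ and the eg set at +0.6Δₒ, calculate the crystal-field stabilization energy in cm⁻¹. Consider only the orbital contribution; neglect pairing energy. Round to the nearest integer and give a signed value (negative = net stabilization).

en is neutral, so the +2 overall charge sits on Ti: oxidation state +2.
Ti is in group 4, so Ti²⁺ is d² (4 − 2 = 2).
Electron filling gives t₂g² eg⁰.
Orbital CFSE = 2(-0.4) + 0(0.6) = -0.8Δₒ = -0.8 × 13740 = -10992 cm⁻¹.

-10992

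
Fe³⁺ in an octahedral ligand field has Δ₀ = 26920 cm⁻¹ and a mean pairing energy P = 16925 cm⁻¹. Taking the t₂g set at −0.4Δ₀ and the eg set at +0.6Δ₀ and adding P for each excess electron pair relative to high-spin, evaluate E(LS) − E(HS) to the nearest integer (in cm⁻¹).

Group 8 minus oxidation state +3 gives a d⁵ configuration for Fe³⁺.
High-spin: t₂g³ eg², CFSE = 0.0Δ₀ = 0 cm⁻¹.
Low-spin: t₂g⁵ eg⁰, orbital CFSE = -2.0Δ₀ = -53840 cm⁻¹; plus 2 excess pairs × P = +33850 cm⁻¹; total -19990 cm⁻¹.
E(LS) − E(HS) = -19990 − (0) = -19990 cm⁻¹.

-19990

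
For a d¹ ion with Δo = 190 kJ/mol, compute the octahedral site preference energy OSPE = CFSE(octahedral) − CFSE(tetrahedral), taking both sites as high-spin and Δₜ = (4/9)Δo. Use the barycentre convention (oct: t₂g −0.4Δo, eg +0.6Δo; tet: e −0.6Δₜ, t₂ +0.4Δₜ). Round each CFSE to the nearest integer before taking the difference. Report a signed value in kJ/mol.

-25

In an octahedral site d¹ (HS) is t₂g¹ eg⁰, giving CFSE(oct) = -0.4Δo = -76 kJ/mol.
Tetrahedral: e¹ t₂⁰, CFSE = 1(−0.6) + 0(+0.4) = -0.6Δₜ = -0.6 × (4/9) × 190 = -51 kJ/mol.
OSPE = -76 − (-51) = -25 kJ/mol.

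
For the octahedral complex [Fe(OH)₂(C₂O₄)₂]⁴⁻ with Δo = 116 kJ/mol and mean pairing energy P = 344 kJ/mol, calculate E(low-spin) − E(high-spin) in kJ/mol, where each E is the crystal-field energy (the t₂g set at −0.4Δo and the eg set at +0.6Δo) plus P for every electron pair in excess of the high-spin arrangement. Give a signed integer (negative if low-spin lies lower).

456

Ligand charges: 2×(-1) from OH⁻ and 2×(-2) from C₂O₄²⁻ sum to -6; with overall charge -4, Fe is +2.
Group 8 minus oxidation state +2 gives a d⁶ configuration for Fe²⁺.
High-spin: t₂g⁴ eg², CFSE = -0.4Δo = -46 kJ/mol.
Low-spin: t₂g⁶ eg⁰, orbital CFSE = -2.4Δo = -278 kJ/mol; plus 2 excess pairs × P = +688 kJ/mol; total 410 kJ/mol.
E(LS) − E(HS) = 410 − (-46) = 456 kJ/mol.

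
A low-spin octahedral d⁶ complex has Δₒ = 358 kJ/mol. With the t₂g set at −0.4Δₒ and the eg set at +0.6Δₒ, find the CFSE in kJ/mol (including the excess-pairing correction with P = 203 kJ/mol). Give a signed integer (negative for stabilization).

-453

The d⁶ electrons fill as t₂g⁶ eg⁰.
CFSE(orbital) = 6×(-0.4Δₒ) + 0×(0.6Δₒ) = -2.4Δₒ; with Δₒ = 358 kJ/mol that is -859 kJ/mol.
Relative to high-spin t₂g⁴ eg² (1 paired), the low-spin configuration has 2 additional pairs, contributing +2 × 203 = +406 kJ/mol.
Combining: -859 + 406 = -453 kJ/mol.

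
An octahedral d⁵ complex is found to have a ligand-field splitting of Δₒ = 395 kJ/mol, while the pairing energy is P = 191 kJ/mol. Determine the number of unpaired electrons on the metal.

Δₒ > P, so pairing is preferred: the ground state is low-spin.
That gives t2g^5 e_g^0.
Unpaired electrons: 1.

1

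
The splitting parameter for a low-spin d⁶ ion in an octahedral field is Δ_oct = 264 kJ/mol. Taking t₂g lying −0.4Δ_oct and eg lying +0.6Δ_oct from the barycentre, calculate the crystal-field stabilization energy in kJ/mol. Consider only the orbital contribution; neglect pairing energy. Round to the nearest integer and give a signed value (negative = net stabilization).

Electron filling gives t₂g⁶ eg⁰.
Orbital CFSE = 6(-0.4) + 0(0.6) = -2.4Δ_oct = -2.4 × 264 = -634 kJ/mol.

-634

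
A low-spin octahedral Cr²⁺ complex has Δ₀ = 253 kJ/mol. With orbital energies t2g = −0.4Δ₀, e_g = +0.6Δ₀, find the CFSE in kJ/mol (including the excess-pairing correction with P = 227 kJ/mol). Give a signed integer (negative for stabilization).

Cr sits in group 6; removing 2 electrons leaves Cr²⁺ with 6 − 2 = 4 d electrons.
The d⁴ electrons fill as t2g^4 e_g^0.
Orbital CFSE = 4(-0.4) + 0(0.6) = -1.6Δ₀ = -1.6 × 253 = -405 kJ/mol.
Relative to high-spin t2g^3 e_g^1 (0 paired), the low-spin configuration has 1 additional pair, contributing +1 × 227 = +227 kJ/mol.
Combining: -405 + 227 = -178 kJ/mol.

-178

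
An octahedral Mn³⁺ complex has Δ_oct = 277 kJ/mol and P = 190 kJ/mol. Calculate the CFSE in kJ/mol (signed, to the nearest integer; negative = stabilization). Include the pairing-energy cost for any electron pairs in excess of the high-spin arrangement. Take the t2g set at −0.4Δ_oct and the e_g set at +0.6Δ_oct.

-253

Mn sits in group 7; removing 3 electrons leaves Mn³⁺ with 7 − 3 = 4 d electrons.
Here Δ_oct > P (277 > 190), so the low-spin state is favoured.
That gives t2g^4 e_g^0.
Orbital CFSE = -1.6Δ_oct = -1.6 × 277 = -443 kJ/mol.
Excess pairs vs high-spin: 1 − 0 = 1; pairing cost = +190 kJ/mol.
Net CFSE = -443 + 190 = -253 kJ/mol.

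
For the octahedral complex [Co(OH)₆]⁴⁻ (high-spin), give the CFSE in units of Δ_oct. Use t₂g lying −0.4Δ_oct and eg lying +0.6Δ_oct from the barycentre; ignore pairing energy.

-0.8 Δ_oct

Each OH⁻ contributes -1; 6 × (-1) = -6. With overall charge -4, Co is in the +2 oxidation state.
Co sits in group 9; removing 2 electrons leaves Co²⁺ with 9 − 2 = 7 d electrons.
Configuration: t₂g⁵ eg².
CFSE = 5(-0.4Δ_oct) + 2(0.6Δ_oct) = -2.0Δ_oct + 1.2Δ_oct = -0.8Δ_oct.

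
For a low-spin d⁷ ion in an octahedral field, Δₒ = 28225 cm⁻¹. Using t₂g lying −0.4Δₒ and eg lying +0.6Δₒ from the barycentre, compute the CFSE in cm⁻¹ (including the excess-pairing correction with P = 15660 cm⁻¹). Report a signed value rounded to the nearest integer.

Configuration: t₂g⁶ eg¹.
Orbital CFSE = 6(-0.4) + 1(0.6) = -1.8Δₒ = -1.8 × 28225 = -50805 cm⁻¹.
Pairing penalty: 3 pairs vs 2 in the high-spin reference → 1 extra × P = 15660 cm⁻¹.
Net CFSE = -50805 + 15660 = -35145 cm⁻¹.

-35145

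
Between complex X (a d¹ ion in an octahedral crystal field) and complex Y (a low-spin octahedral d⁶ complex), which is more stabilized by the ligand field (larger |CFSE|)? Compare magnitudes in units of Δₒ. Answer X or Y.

Y

X: t₂g¹ eg⁰, CFSE = -0.4Δₒ.
Y: t₂g⁶ eg⁰, CFSE = -2.4Δₒ.
So Y has the larger |CFSE|.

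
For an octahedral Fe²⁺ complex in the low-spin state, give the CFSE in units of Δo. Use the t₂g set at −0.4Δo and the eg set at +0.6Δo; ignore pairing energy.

-2.4 Δo

Group 8 minus oxidation state +2 gives a d⁶ configuration for Fe²⁺.
Configuration: t₂g⁶ eg⁰.
CFSE = 6(-0.4Δo) + 0(0.6Δo) = -2.4Δo + 0.0Δo = -2.4Δo.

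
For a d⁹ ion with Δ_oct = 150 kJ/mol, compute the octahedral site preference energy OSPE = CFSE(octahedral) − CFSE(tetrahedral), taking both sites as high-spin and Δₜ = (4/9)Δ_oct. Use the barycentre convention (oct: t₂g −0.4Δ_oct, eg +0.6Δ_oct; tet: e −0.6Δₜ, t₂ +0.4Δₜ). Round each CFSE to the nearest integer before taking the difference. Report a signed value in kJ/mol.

-63

In an octahedral site d⁹ (HS) is t2g^6 e_g^3, giving CFSE(oct) = -0.6Δ_oct = -90 kJ/mol.
Tetrahedral e^4 t2^5 gives -0.4Δₜ = -0.4 × (4/9) × 150 = -27 kJ/mol.
OSPE = CFSE(oct) − CFSE(tet) = -90 − (-27) = -63 kJ/mol.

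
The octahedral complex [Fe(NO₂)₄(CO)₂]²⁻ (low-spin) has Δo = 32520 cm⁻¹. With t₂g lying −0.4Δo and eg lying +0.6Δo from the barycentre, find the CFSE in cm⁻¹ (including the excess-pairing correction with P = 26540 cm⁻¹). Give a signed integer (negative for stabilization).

-24968

Ligand charges: 4×(-1) from NO₂⁻ and 2×(+0) from CO sum to -4; with overall charge -2, Fe is +2.
Group 8 minus oxidation state +2 gives a d⁶ configuration for Fe²⁺.
The d⁶ electrons fill as t₂g⁶ eg⁰.
CFSE(orbital) = 6×(-0.4Δo) + 0×(0.6Δo) = -2.4Δo; with Δo = 32520 cm⁻¹ that is -78048 cm⁻¹.
High-spin d⁶ would be t₂g⁴ eg² with 1 pair; low-spin has 3, so 2 excess pairs cost +2P = +53080 cm⁻¹.
Net CFSE = -78048 + 53080 = -24968 cm⁻¹.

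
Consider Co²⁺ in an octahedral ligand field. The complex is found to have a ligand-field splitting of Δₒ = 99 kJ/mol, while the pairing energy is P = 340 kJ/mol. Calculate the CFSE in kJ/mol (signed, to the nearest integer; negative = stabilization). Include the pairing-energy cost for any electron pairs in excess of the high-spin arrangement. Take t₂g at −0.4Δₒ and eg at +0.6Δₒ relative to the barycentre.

-79

Co²⁺: group 9, so d-count = 9 − 2 = 7.
Here Δₒ < P (99 < 340), so the high-spin state is favoured.
Configuration: t₂g⁵ eg².
Orbital CFSE = -0.8Δₒ = -0.8 × 99 = -79 kJ/mol.
High-spin has no excess pairs, so no pairing correction applies.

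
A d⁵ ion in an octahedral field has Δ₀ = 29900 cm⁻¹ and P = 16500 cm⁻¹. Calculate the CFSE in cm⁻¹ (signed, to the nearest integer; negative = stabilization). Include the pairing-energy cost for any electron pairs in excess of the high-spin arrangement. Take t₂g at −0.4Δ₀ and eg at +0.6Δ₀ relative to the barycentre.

With Δ₀ > P the complex is low-spin.
Filling d⁵ accordingly: t₂g⁵ eg⁰.
Orbital CFSE = -2.0Δ₀ = -2.0 × 29900 = -59800 cm⁻¹.
Excess pairs vs high-spin: 2 − 0 = 2; pairing cost = +33000 cm⁻¹.
Net CFSE = -59800 + 33000 = -26800 cm⁻¹.

-26800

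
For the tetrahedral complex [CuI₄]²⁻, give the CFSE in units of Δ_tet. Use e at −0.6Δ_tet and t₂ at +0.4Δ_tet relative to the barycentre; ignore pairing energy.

-0.4 Δ_tet

Each I⁻ contributes -1; 4 × (-1) = -4. With overall charge -2, Cu is in the +2 oxidation state.
Cu²⁺: group 11, so d-count = 11 − 2 = 9.
With tetrahedral geometry the complex is necessarily high-spin.
Configuration: e⁴ t₂⁵.
CFSE = 4(-0.6Δ_tet) + 5(0.4Δ_tet) = -2.4Δ_tet + 2.0Δ_tet = -0.4Δ_tet.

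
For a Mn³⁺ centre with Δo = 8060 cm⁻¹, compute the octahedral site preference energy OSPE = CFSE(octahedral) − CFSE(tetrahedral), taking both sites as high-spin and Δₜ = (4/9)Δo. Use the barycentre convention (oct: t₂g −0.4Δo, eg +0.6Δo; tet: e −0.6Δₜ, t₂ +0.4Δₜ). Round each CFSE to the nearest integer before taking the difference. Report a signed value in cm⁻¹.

Mn is in group 7, so Mn³⁺ is d⁴ (7 − 3 = 4).
In an octahedral site d⁴ (HS) is t2g^3 e_g^1, giving CFSE(oct) = -0.6Δo = -4836 cm⁻¹.
Tetrahedral e^2 t2^2 gives -0.4Δₜ = -0.4 × (4/9) × 8060 = -1433 cm⁻¹.
OSPE = -4836 − (-1433) = -3403 cm⁻¹.

-3403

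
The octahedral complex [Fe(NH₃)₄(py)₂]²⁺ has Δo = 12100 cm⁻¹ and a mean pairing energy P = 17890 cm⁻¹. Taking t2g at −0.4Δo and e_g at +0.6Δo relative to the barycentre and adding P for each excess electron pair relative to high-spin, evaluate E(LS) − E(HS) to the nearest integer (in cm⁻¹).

Ligand charges: 4×(+0) from NH₃ and 2×(+0) from py sum to +0; with overall charge +2, Fe is +2.
Fe is in group 8, so Fe²⁺ is d⁶ (8 − 2 = 6).
High-spin d⁶ fills as t2g^4 e_g^2 with CFSE 4(−0.4) + 2(+0.6) = -0.4Δo = -4840 cm⁻¹.
Low-spin: t2g^6 e_g^0, orbital CFSE = -2.4Δo = -29040 cm⁻¹; plus 2 excess pairs × P = +35780 cm⁻¹; total 6740 cm⁻¹.
The difference is 6740 − (-4840) = 11580 cm⁻¹, so high-spin lies lower.

11580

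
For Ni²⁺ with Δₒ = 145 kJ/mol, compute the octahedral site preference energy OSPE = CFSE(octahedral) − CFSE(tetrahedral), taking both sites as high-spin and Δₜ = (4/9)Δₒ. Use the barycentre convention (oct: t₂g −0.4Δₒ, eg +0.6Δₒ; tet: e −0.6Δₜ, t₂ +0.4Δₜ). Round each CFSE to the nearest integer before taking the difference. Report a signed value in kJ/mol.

-122

Ni²⁺: group 10, so d-count = 10 − 2 = 8.
Octahedral (high-spin): t₂g⁶ eg², CFSE = 6(−0.4) + 2(+0.6) = -1.2Δₒ = -1.2 × 145 = -174 kJ/mol.
In a tetrahedral site the filling is e⁴ t₂⁴: CFSE(tet) = -0.8Δₜ = -0.8 × (4/9)(145) = -52 kJ/mol.
OSPE = CFSE(oct) − CFSE(tet) = -174 − (-52) = -122 kJ/mol.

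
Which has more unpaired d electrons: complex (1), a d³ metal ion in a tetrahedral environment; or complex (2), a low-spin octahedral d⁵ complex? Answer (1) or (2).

(1)

(1): Tetrahedral fields are weak (Δₜ ≈ 4/9 Δₒ), so electrons fill high-spin; e^2 t2^1 → 3 unpaired.
(2): t2g^5 e_g^0 → 1 unpaired.
So (1) has more unpaired electrons.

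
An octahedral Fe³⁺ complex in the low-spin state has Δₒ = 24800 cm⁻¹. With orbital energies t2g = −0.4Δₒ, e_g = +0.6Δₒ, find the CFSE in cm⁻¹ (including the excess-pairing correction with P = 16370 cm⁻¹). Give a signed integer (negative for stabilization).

-16860

Fe³⁺: group 8, so d-count = 8 − 3 = 5.
Electron filling gives t2g^5 e_g^0.
CFSE(orbital) = 5×(-0.4Δₒ) + 0×(0.6Δₒ) = -2.0Δₒ; with Δₒ = 24800 cm⁻¹ that is -49600 cm⁻¹.
Relative to high-spin t2g^3 e_g^2 (0 paired), the low-spin configuration has 2 additional pairs, contributing +2 × 16370 = +32740 cm⁻¹.
Combining: -49600 + 32740 = -16860 cm⁻¹.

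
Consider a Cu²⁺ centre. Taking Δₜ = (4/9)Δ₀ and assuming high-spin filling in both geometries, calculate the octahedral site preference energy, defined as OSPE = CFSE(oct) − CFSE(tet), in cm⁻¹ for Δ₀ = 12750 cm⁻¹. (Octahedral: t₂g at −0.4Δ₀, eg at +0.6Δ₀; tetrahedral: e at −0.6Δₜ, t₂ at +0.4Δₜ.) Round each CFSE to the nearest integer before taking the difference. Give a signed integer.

Cu is in group 11, so Cu²⁺ is d⁹ (11 − 2 = 9).
In an octahedral site d⁹ (HS) is t₂g⁶ eg³, giving CFSE(oct) = -0.6Δ₀ = -7650 cm⁻¹.
Tetrahedral e⁴ t₂⁵ gives -0.4Δₜ = -0.4 × (4/9) × 12750 = -2267 cm⁻¹.
Subtracting, OSPE = -7650 − (-2267) = -5383 cm⁻¹.

-5383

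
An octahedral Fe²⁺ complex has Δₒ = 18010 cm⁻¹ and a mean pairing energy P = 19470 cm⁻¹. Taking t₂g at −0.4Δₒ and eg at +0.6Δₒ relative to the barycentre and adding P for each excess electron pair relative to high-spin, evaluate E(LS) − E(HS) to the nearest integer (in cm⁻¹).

2920

Fe is in group 8, so Fe²⁺ is d⁶ (8 − 2 = 6).
High-spin: t₂g⁴ eg², CFSE = -0.4Δₒ = -7204 cm⁻¹.
Low-spin: t₂g⁶ eg⁰, orbital CFSE = -2.4Δₒ = -43224 cm⁻¹; plus 2 excess pairs × P = +38940 cm⁻¹; total -4284 cm⁻¹.
Thus E(LS) − E(HS) = 2920 cm⁻¹.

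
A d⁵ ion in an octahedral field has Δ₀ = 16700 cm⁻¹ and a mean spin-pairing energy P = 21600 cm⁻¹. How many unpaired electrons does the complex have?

Here Δ₀ < P (16700 < 21600), so the high-spin state is favoured.
Configuration: t₂g³ eg².
Unpaired electrons: 5.

5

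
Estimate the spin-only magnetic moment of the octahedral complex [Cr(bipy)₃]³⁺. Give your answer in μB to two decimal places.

3.87 μB

bipy is neutral, so the +3 overall charge sits on Cr: oxidation state +3.
Cr³⁺: group 6, so d-count = 6 − 3 = 3.
Configuration: t₂g³ eg⁰ → 3 unpaired electrons.
μ(spin-only) = √[3(3+2)] = √15 ≈ 3.87 μB.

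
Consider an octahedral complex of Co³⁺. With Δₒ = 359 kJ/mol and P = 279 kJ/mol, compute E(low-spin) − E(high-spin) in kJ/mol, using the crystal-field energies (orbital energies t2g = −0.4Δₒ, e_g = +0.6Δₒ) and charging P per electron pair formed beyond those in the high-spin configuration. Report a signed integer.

Group 9 minus oxidation state +3 gives a d⁶ configuration for Co³⁺.
High-spin d⁶ fills as t2g^4 e_g^2 with CFSE 4(−0.4) + 2(+0.6) = -0.4Δₒ = -144 kJ/mol.
Low-spin: t2g^6 e_g^0, orbital CFSE = -2.4Δₒ = -862 kJ/mol; plus 2 excess pairs × P = +558 kJ/mol; total -304 kJ/mol.
Thus E(LS) − E(HS) = -160 kJ/mol.

-160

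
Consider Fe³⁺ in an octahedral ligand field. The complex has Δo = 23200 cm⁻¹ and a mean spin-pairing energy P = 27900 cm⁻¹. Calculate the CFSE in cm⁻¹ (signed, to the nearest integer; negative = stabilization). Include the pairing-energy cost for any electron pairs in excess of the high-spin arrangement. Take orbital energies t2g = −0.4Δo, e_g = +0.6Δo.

Group 8 minus oxidation state +3 gives a d⁵ configuration for Fe³⁺.
Δo < P, so pairing is avoided: the ground state is high-spin.
Configuration: t2g^3 e_g^2.
Orbital CFSE = 0.0Δo = 0.0 × 23200 = 0 cm⁻¹.
High-spin has no excess pairs, so no pairing correction applies.

0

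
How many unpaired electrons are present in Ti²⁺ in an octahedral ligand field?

2

Ti is in group 4, so Ti²⁺ is d² (4 − 2 = 2).
Configuration: t₂g² eg⁰, giving 2 unpaired electrons.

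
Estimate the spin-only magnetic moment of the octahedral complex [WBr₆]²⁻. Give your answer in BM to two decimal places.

2.83 BM

Each Br⁻ contributes -1; 6 × (-1) = -6. With overall charge -2, W is in the +4 oxidation state.
W⁴⁺: group 6, so d-count = 6 − 4 = 2.
Configuration: t2g^2 e_g^0 → 2 unpaired electrons.
μ(spin-only) = √[2(2+2)] = √8 ≈ 2.83 BM.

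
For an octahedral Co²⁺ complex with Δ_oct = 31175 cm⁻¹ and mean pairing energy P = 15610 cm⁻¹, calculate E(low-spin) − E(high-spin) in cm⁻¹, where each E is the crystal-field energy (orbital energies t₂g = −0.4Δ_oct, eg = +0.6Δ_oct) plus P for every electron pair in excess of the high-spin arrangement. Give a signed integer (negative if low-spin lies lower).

Co sits in group 9; removing 2 electrons leaves Co²⁺ with 9 − 2 = 7 d electrons.
High-spin: t₂g⁵ eg², CFSE = -0.8Δ_oct = -24940 cm⁻¹.
Low-spin t₂g⁶ eg¹ gives -1.8Δ_oct = -56115 cm⁻¹, but forming 1 extra pair costs 1P = 15610 cm⁻¹, so E(LS) = -56115 + 15610 = -40505 cm⁻¹.
The difference is -40505 − (-24940) = -15565 cm⁻¹, so low-spin lies lower.

-15565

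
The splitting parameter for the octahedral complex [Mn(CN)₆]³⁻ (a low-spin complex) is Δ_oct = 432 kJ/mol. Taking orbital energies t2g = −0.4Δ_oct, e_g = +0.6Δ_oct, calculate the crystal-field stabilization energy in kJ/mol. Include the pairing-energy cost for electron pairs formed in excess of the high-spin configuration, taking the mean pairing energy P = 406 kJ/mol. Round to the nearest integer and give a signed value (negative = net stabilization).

Each CN⁻ contributes -1; 6 × (-1) = -6. With overall charge -3, Mn is in the +3 oxidation state.
Mn sits in group 7; removing 3 electrons leaves Mn³⁺ with 7 − 3 = 4 d electrons.
Electron filling gives t2g^4 e_g^0.
The orbital stabilization is -1.6Δ_oct = -1.6 × 432 = -691 kJ/mol.
Relative to high-spin t2g^3 e_g^1 (0 paired), the low-spin configuration has 1 additional pair, contributing +1 × 406 = +406 kJ/mol.
Net CFSE = -691 + 406 = -285 kJ/mol.

-285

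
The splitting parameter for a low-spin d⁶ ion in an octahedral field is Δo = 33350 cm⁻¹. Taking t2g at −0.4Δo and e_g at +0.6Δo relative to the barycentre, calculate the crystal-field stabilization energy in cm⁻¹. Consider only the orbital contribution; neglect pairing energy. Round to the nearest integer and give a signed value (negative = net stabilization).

Configuration: t2g^6 e_g^0.
Orbital CFSE = 6(-0.4) + 0(0.6) = -2.4Δo = -2.4 × 33350 = -80040 cm⁻¹.

-80040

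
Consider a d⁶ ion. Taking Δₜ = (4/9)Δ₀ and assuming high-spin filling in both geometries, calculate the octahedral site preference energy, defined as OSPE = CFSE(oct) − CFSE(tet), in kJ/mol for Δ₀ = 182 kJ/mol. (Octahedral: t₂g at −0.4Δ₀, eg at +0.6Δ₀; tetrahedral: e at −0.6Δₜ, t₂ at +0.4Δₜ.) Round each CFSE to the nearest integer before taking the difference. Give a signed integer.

-24

Octahedral high-spin t₂g⁴ eg²: CFSE = -0.4 × 182 = -73 kJ/mol.
Tetrahedral: e³ t₂³, CFSE = 3(−0.6) + 3(+0.4) = -0.6Δₜ = -0.6 × (4/9) × 182 = -49 kJ/mol.
Subtracting, OSPE = -73 − (-49) = -24 kJ/mol.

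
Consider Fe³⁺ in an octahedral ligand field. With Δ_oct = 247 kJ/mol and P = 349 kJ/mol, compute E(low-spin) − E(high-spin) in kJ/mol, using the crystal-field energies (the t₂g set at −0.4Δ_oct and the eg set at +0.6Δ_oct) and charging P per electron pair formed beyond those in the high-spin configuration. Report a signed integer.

204

Fe³⁺: group 8, so d-count = 8 − 3 = 5.
High-spin: t₂g³ eg², CFSE = 0.0Δ_oct = 0 kJ/mol.
Low-spin: t₂g⁵ eg⁰, orbital CFSE = -2.0Δ_oct = -494 kJ/mol; plus 2 excess pairs × P = +698 kJ/mol; total 204 kJ/mol.
E(LS) − E(HS) = 204 − (0) = 204 kJ/mol.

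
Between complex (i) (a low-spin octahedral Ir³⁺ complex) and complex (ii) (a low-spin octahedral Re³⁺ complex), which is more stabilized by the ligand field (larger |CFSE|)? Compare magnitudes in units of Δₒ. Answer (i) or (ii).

(i)

(i): Group 9 minus oxidation state +3 gives a d⁶ configuration for Ir³⁺; t₂g⁶ eg⁰, CFSE = -2.4Δₒ.
(ii): Re sits in group 7; removing 3 electrons leaves Re³⁺ with 7 − 3 = 4 d electrons; t₂g⁴ eg⁰, CFSE = -1.6Δₒ.
So (i) has the larger |CFSE|.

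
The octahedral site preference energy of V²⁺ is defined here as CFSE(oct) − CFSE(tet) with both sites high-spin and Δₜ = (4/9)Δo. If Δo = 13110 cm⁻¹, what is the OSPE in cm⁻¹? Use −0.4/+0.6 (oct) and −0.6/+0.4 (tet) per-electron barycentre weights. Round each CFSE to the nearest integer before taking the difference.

Group 5 minus oxidation state +2 gives a d³ configuration for V²⁺.
Octahedral high-spin t₂g³ eg⁰: CFSE = -1.2 × 13110 = -15732 cm⁻¹.
Tetrahedral: e² t₂¹, CFSE = 2(−0.6) + 1(+0.4) = -0.8Δₜ = -0.8 × (4/9) × 13110 = -4661 cm⁻¹.
OSPE = -15732 − (-4661) = -11071 cm⁻¹.

-11071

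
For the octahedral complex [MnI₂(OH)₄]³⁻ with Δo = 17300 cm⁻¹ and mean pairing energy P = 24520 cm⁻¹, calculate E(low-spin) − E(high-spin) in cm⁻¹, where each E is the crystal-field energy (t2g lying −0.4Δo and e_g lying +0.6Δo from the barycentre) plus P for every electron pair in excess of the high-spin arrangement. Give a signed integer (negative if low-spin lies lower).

7220

Ligand charges: 2×(-1) from I⁻ and 4×(-1) from OH⁻ sum to -6; with overall charge -3, Mn is +3.
Mn sits in group 7; removing 3 electrons leaves Mn³⁺ with 7 − 3 = 4 d electrons.
In the high-spin limit (t2g^3 e_g^1) the orbital term is -0.6Δo = -10380 cm⁻¹, with no excess pairing.
For low-spin the configuration is t2g^4 e_g^0: orbital energy -1.6 × 17300 = -27680 cm⁻¹, and 1 additional pair relative to high-spin adds 24520 cm⁻¹, giving -3160 cm⁻¹.
The difference is -3160 − (-10380) = 7220 cm⁻¹, so high-spin lies lower.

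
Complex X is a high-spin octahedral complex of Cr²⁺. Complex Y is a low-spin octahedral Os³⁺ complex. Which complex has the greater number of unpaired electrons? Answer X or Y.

X: Cr²⁺: group 6, so d-count = 6 − 2 = 4; t₂g³ eg¹ → 4 unpaired.
Y: Os sits in group 8; removing 3 electrons leaves Os³⁺ with 8 − 3 = 5 d electrons; t₂g⁵ eg⁰ → 1 unpaired.
So X has more unpaired electrons.

X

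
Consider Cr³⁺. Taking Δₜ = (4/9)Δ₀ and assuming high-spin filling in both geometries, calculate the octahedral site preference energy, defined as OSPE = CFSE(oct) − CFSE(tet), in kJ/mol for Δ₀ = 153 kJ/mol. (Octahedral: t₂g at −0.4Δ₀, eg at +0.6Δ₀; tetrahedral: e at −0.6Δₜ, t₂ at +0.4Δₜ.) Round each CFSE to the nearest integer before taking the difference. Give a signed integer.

Cr³⁺: group 6, so d-count = 6 − 3 = 3.
Octahedral high-spin t₂g³ eg⁰: CFSE = -1.2 × 153 = -184 kJ/mol.
Tetrahedral: e² t₂¹, CFSE = 2(−0.6) + 1(+0.4) = -0.8Δₜ = -0.8 × (4/9) × 153 = -54 kJ/mol.
Subtracting, OSPE = -184 − (-54) = -130 kJ/mol.

-130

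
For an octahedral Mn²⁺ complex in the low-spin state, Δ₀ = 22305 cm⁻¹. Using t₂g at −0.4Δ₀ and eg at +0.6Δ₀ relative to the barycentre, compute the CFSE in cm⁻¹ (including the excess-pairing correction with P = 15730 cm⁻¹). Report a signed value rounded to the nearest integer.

Mn sits in group 7; removing 2 electrons leaves Mn²⁺ with 7 − 2 = 5 d electrons.
Configuration: t₂g⁵ eg⁰.
Orbital CFSE = 5(-0.4) + 0(0.6) = -2.0Δ₀ = -2.0 × 22305 = -44610 cm⁻¹.
High-spin d⁵ would be t₂g³ eg² with 0 pairs; low-spin has 2, so 2 excess pairs cost +2P = +31460 cm⁻¹.
Net CFSE = -44610 + 31460 = -13150 cm⁻¹.

-13150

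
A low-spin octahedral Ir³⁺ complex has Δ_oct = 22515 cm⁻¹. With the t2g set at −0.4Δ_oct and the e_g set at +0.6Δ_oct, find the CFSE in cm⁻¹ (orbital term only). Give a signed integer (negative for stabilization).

Ir is in group 9, so Ir³⁺ is d⁶ (9 − 3 = 6).
Electron filling gives t2g^6 e_g^0.
The orbital stabilization is -2.4Δ_oct = -2.4 × 22515 = -54036 cm⁻¹.

-54036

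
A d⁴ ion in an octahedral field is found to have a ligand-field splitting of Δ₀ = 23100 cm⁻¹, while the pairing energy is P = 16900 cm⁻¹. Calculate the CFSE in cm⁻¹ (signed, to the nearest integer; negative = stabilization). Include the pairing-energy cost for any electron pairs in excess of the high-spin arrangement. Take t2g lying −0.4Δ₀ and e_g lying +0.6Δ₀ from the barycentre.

-20060

Since Δ₀ = 23100 cm⁻¹ > P = 16900 cm⁻¹, the complex adopts the low-spin configuration.
Configuration: t2g^4 e_g^0.
Orbital CFSE = -1.6Δ₀ = -1.6 × 23100 = -36960 cm⁻¹.
Excess pairs vs high-spin: 1 − 0 = 1; pairing cost = +16900 cm⁻¹.
Net CFSE = -36960 + 16900 = -20060 cm⁻¹.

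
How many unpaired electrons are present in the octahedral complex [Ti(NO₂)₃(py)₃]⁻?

2

Ligand charges: 3×(-1) from NO₂⁻ and 3×(+0) from py sum to -3; with overall charge -1, Ti is +2.
Group 4 minus oxidation state +2 gives a d² configuration for Ti²⁺.
Configuration: t₂g² eg⁰, giving 2 unpaired electrons.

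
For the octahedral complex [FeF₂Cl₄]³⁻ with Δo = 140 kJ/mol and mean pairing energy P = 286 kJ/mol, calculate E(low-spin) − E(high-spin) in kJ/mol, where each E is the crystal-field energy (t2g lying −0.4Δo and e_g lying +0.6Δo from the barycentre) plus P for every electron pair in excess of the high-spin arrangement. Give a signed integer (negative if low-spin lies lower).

292

Ligand charges: 2×(-1) from F⁻ and 4×(-1) from Cl⁻ sum to -6; with overall charge -3, Fe is +3.
Fe³⁺: group 8, so d-count = 8 − 3 = 5.
In the high-spin limit (t2g^3 e_g^2) the orbital term is 0.0Δo = 0 kJ/mol, with no excess pairing.
Low-spin t2g^5 e_g^0 gives -2.0Δo = -280 kJ/mol, but forming 2 extra pairs costs 2P = 572 kJ/mol, so E(LS) = -280 + 572 = 292 kJ/mol.
The difference is 292 − (0) = 292 kJ/mol, so high-spin lies lower.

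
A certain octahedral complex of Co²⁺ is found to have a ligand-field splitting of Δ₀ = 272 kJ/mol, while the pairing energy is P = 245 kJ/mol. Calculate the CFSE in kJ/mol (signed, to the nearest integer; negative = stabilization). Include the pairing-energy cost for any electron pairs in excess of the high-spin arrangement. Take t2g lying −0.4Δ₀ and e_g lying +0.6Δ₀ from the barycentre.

-245

Group 9 minus oxidation state +2 gives a d⁷ configuration for Co²⁺.
Here Δ₀ > P (272 > 245), so the low-spin state is favoured.
Configuration: t2g^6 e_g^1.
Orbital CFSE = -1.8Δ₀ = -1.8 × 272 = -490 kJ/mol.
Excess pairs vs high-spin: 3 − 2 = 1; pairing cost = +245 kJ/mol.
Net CFSE = -490 + 245 = -245 kJ/mol.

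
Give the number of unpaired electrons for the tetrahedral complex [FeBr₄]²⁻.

Each Br⁻ contributes -1; 4 × (-1) = -4. With overall charge -2, Fe is in the +2 oxidation state.
Group 8 minus oxidation state +2 gives a d⁶ configuration for Fe²⁺.
Tetrahedral splitting is small, so the complex is high-spin.
Configuration: e³ t₂³, giving 4 unpaired electrons.

4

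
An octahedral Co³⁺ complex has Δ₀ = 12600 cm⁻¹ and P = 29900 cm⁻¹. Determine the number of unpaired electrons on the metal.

Co³⁺: group 9, so d-count = 9 − 3 = 6.
Δ₀ < P, so pairing is avoided: the ground state is high-spin.
Configuration: t2g^4 e_g^2.
Unpaired electrons: 4.

4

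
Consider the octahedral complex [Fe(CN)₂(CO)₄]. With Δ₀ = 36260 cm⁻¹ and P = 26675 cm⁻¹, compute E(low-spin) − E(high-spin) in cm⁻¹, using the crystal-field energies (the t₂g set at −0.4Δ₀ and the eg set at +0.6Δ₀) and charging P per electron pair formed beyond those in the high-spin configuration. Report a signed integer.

-19170

Ligand charges: 2×(-1) from CN⁻ and 4×(+0) from CO sum to -2; with overall charge +0, Fe is +2.
Group 8 minus oxidation state +2 gives a d⁶ configuration for Fe²⁺.
High-spin: t₂g⁴ eg², CFSE = -0.4Δ₀ = -14504 cm⁻¹.
Low-spin t₂g⁶ eg⁰ gives -2.4Δ₀ = -87024 cm⁻¹, but forming 2 extra pairs costs 2P = 53350 cm⁻¹, so E(LS) = -87024 + 53350 = -33674 cm⁻¹.
E(LS) − E(HS) = -33674 − (-14504) = -19170 cm⁻¹.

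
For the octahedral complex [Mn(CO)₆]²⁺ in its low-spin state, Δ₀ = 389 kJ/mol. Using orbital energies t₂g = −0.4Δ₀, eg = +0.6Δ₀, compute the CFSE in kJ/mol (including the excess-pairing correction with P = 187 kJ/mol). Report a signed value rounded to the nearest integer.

CO is neutral, so the +2 overall charge sits on Mn: oxidation state +2.
Group 7 minus oxidation state +2 gives a d⁵ configuration for Mn²⁺.
Configuration: t₂g⁵ eg⁰.
Orbital CFSE = 5(-0.4) + 0(0.6) = -2.0Δ₀ = -2.0 × 389 = -778 kJ/mol.
Pairing penalty: 2 pairs vs 0 in the high-spin reference → 2 extra × P = 374 kJ/mol.
Combining: -778 + 374 = -404 kJ/mol.

-404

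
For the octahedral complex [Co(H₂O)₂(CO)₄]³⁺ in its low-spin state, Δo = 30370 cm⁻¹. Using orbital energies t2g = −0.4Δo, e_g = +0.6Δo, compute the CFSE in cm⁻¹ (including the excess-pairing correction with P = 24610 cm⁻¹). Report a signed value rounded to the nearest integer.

Ligand charges: 2×(+0) from H₂O and 4×(+0) from CO sum to +0; with overall charge +3, Co is +3.
Co³⁺: group 9, so d-count = 9 − 3 = 6.
Configuration: t2g^6 e_g^0.
The orbital stabilization is -2.4Δo = -2.4 × 30370 = -72888 cm⁻¹.
Relative to high-spin t2g^4 e_g^2 (1 paired), the low-spin configuration has 2 additional pairs, contributing +2 × 24610 = +49220 cm⁻¹.
Combining: -72888 + 49220 = -23668 cm⁻¹.

-23668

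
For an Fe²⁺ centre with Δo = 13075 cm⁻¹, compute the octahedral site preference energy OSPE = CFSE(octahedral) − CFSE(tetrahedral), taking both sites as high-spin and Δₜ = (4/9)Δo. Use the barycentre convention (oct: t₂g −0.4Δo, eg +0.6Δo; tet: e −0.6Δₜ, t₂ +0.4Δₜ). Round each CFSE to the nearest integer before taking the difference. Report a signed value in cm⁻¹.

-1743

Fe sits in group 8; removing 2 electrons leaves Fe²⁺ with 8 − 2 = 6 d electrons.
Octahedral high-spin t2g^4 e_g^2: CFSE = -0.4 × 13075 = -5230 cm⁻¹.
In a tetrahedral site the filling is e^3 t2^3: CFSE(tet) = -0.6Δₜ = -0.6 × (4/9)(13075) = -3487 cm⁻¹.
Subtracting, OSPE = -5230 − (-3487) = -1743 cm⁻¹.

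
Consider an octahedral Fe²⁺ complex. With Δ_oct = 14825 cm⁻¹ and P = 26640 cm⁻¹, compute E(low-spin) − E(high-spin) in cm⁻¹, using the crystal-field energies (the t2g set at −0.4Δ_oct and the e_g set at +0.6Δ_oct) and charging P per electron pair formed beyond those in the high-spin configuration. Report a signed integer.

Fe²⁺: group 8, so d-count = 8 − 2 = 6.
High-spin d⁶ fills as t2g^4 e_g^2 with CFSE 4(−0.4) + 2(+0.6) = -0.4Δ_oct = -5930 cm⁻¹.
Low-spin: t2g^6 e_g^0, orbital CFSE = -2.4Δ_oct = -35580 cm⁻¹; plus 2 excess pairs × P = +53280 cm⁻¹; total 17700 cm⁻¹.
The difference is 17700 − (-5930) = 23630 cm⁻¹, so high-spin lies lower.

23630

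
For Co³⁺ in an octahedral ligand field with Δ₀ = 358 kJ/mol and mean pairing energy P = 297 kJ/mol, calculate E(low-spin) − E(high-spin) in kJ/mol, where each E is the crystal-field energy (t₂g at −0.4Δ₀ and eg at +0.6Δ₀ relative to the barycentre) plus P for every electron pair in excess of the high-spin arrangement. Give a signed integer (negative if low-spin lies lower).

Co³⁺: group 9, so d-count = 9 − 3 = 6.
High-spin d⁶ fills as t₂g⁴ eg² with CFSE 4(−0.4) + 2(+0.6) = -0.4Δ₀ = -143 kJ/mol.
Low-spin: t₂g⁶ eg⁰, orbital CFSE = -2.4Δ₀ = -859 kJ/mol; plus 2 excess pairs × P = +594 kJ/mol; total -265 kJ/mol.
E(LS) − E(HS) = -265 − (-143) = -122 kJ/mol.

-122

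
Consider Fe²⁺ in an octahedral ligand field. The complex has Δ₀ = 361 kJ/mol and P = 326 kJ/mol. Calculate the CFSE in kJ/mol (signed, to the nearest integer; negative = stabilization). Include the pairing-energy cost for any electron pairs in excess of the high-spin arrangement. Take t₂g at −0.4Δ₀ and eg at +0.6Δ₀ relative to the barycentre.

Group 8 minus oxidation state +2 gives a d⁶ configuration for Fe²⁺.
Δ₀ > P, so pairing is preferred: the ground state is low-spin.
Filling d⁶ accordingly: t₂g⁶ eg⁰.
Orbital CFSE = -2.4Δ₀ = -2.4 × 361 = -866 kJ/mol.
Excess pairs vs high-spin: 3 − 1 = 2; pairing cost = +652 kJ/mol.
Net CFSE = -866 + 652 = -214 kJ/mol.

-214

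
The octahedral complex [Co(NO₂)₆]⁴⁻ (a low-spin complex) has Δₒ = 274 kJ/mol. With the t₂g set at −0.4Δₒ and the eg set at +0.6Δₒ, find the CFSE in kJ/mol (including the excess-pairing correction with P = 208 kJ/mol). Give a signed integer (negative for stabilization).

-285

Each NO₂⁻ contributes -1; 6 × (-1) = -6. With overall charge -4, Co is in the +2 oxidation state.
Group 9 minus oxidation state +2 gives a d⁷ configuration for Co²⁺.
Configuration: t₂g⁶ eg¹.
Orbital CFSE = 6(-0.4) + 1(0.6) = -1.8Δₒ = -1.8 × 274 = -493 kJ/mol.
Pairing penalty: 3 pairs vs 2 in the high-spin reference → 1 extra × P = 208 kJ/mol.
Net CFSE = -493 + 208 = -285 kJ/mol.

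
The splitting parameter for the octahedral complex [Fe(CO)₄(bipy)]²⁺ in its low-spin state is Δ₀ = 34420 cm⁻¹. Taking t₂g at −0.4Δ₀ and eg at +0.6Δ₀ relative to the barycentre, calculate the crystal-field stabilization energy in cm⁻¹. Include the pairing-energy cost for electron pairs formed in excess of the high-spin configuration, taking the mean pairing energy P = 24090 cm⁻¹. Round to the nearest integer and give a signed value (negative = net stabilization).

-34428

Ligand charges: 4×(+0) from CO and 1×(+0) from bipy sum to +0; with overall charge +2, Fe is +2.
Fe²⁺: group 8, so d-count = 8 − 2 = 6.
Configuration: t₂g⁶ eg⁰.
CFSE(orbital) = 6×(-0.4Δ₀) + 0×(0.6Δ₀) = -2.4Δ₀; with Δ₀ = 34420 cm⁻¹ that is -82608 cm⁻¹.
Pairing penalty: 3 pairs vs 1 in the high-spin reference → 2 extra × P = 48180 cm⁻¹.
Combining: -82608 + 48180 = -34428 cm⁻¹.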